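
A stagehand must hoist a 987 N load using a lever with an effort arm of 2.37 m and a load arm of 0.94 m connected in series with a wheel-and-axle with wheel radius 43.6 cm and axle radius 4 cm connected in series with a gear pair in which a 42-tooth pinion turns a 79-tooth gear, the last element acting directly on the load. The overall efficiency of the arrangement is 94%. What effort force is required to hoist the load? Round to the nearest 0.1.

20.3 N

Lever MA = effort arm / load arm = 2.37/0.94 = 2.5213.
Wheel-and-axle MA = R/r = 43.6/4 = 10.9.
Gear pair MA = 79/42 = 1.881.
Combined ideal MA = 2.5213 × 10.9 × 1.881 = 51.692.
Actual MA = 51.692 × 0.94 = 48.591.
Effort = load / actual MA = 987 / 48.591 = 20.313 N.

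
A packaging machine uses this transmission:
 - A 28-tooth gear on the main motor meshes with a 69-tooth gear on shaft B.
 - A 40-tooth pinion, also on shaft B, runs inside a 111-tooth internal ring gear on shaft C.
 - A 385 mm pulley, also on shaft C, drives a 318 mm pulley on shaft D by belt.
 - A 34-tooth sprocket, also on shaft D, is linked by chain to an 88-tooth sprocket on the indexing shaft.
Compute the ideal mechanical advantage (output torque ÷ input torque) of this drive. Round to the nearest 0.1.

Each stage contributes driven/driver: gear mesh 69/28 = 2.4643, internal gear 111/40 = 2.775, belt 318/385 = 0.82597, chain 88/34 = 2.5882.
Overall: 2.4643 × 2.775 × 0.82597 × 2.5882 = 14.619.

14.6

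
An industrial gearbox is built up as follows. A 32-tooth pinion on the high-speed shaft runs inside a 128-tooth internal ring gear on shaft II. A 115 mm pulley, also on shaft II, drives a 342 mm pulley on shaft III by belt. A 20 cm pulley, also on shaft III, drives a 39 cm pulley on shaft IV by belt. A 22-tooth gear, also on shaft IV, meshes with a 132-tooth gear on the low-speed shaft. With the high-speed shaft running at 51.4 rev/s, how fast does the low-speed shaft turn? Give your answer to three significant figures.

0.369 rev/s

Internal gear: ratio = 128/32 = 4, so shaft II turns at 51.4 / 4 = 12.85 rev/s.
Belt: ratio = 342/115 = 2.9739, so shaft III turns at 12.85 / 2.9739 = 4.3209 rev/s.
Belt: ratio = 39/20 = 1.95, so shaft IV turns at 4.3209 / 1.95 = 2.2158 rev/s.
Gear mesh: ratio = 132/22 = 6, so the low-speed shaft turns at 2.2158 / 6 = 0.36931 rev/s.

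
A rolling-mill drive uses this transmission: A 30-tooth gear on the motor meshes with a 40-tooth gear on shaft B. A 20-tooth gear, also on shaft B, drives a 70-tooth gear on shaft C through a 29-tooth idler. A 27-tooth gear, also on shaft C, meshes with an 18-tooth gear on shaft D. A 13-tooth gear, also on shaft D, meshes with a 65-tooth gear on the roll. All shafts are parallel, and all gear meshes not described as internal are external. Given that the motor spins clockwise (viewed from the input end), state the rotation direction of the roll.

counterclockwise

the motor → shaft B: external mesh, 1 reversal → CCW.
shaft B → shaft C: driver → idler → driven is 2 external meshes, 2 reversals → CCW.
shaft C → shaft D: external mesh, 1 reversal → CW.
shaft D → the roll: external mesh, 1 reversal → CCW.
5 reversals in total — an odd number — so the roll turns opposite to the motor.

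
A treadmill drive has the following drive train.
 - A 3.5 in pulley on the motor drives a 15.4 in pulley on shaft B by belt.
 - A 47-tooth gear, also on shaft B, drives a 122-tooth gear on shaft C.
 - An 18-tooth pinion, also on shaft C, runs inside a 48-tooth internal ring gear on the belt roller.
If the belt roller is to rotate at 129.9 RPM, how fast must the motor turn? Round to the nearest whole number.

3956 RPM

Overall ratio R = 4.4 × 2.5957 × 2.6667 = 30.457.
Required input speed = output speed × R = 129.9 × 30.457 = 3956.3 RPM.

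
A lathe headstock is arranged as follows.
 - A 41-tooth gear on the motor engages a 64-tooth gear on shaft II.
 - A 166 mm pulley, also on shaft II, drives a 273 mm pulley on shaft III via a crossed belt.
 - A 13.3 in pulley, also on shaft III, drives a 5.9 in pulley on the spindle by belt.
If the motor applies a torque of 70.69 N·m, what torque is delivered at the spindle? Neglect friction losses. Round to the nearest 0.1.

After the gear mesh (64/41): 70.69 × 1.561 = 110.35 N·m
After the belt (273/166): 110.35 × 1.6446 = 181.47 N·m
After the belt (5.9/13.3): 181.47 × 0.44361 = 80.502 N·m

80.5 N·m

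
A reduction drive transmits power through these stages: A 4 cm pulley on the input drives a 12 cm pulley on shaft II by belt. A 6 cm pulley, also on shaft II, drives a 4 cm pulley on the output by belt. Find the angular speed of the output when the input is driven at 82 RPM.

the input → shaft II (belt, 12/4): 82 ÷ 3 = 27.333 RPM
shaft II → the output (belt, 4/6): 27.333 ÷ 0.66667 = 41 RPM

41 RPM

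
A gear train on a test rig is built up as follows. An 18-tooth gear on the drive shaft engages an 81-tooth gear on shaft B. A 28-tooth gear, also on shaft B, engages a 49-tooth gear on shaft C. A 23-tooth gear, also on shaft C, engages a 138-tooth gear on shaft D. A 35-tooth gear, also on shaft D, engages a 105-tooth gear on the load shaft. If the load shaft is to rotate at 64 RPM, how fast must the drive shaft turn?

9072 RPM

Overall ratio R = 4.5 × 1.75 × 6 × 3 = 141.75.
Required input speed = output speed × R = 64 × 141.75 = 9072 RPM.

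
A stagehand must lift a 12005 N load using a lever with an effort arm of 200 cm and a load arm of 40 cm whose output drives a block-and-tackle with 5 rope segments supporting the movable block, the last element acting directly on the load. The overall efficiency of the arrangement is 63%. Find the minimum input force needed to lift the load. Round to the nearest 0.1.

762.2 N

Lever MA = effort arm / load arm = 200/40 = 5.
Block-and-tackle MA = number of supporting rope parts = 5.
Combined ideal MA = 5 × 5 = 25.
Actual MA = 25 × 0.63 = 15.75.
Effort = load / actual MA = 12005 / 15.75 = 762.22 N.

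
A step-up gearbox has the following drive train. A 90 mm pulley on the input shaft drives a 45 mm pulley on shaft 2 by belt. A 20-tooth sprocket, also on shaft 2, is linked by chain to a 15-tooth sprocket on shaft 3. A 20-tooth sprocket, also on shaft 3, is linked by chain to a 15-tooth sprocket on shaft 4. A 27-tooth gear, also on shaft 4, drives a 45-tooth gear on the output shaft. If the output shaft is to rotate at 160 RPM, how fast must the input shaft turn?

Overall ratio R = 0.5 × 0.75 × 0.75 × 1.6667 = 0.46875.
Required input speed = output speed × R = 160 × 0.46875 = 75 RPM.

75 RPM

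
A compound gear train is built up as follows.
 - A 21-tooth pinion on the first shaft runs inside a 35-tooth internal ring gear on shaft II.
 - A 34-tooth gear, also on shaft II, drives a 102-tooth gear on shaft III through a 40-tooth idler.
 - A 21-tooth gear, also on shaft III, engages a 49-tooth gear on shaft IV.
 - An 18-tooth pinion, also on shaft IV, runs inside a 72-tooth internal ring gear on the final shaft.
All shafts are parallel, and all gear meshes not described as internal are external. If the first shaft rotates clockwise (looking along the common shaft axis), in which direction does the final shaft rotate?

counterclockwise

the first shaft → shaft II: internal mesh, same direction → CW.
shaft II → shaft III: driver → idler → driven is 2 external meshes, 2 reversals → CW.
shaft III → shaft IV: external mesh, 1 reversal → CCW.
shaft IV → the final shaft: internal mesh, same direction → CCW.
3 reversals in total — an odd number — so the final shaft turns opposite to the first shaft.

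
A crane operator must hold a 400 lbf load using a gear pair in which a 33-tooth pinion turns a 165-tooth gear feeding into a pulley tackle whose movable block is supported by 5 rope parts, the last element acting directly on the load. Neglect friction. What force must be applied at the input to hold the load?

16 lbf

Gear pair MA = 165/33 = 5.
Block-and-tackle MA = number of supporting rope parts = 5.
Combined ideal MA = 5 × 5 = 25.
Effort = load / MA = 400 / 25 = 16 lbf.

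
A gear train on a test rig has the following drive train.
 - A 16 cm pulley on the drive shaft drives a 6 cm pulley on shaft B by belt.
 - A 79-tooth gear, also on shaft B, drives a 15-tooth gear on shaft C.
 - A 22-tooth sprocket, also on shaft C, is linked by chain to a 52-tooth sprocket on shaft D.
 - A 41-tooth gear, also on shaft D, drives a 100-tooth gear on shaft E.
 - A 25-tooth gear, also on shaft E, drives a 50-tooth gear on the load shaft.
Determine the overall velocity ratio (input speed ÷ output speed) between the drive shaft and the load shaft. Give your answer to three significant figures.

Each stage contributes driven/driver: belt 6/16 = 0.375, gear mesh 15/79 = 0.18987, chain 52/22 = 2.3636, gear mesh 100/41 = 2.439, gear mesh 50/25 = 2.
Overall: 0.375 × 0.18987 × 2.3636 × 2.439 × 2 = 0.82096.

0.821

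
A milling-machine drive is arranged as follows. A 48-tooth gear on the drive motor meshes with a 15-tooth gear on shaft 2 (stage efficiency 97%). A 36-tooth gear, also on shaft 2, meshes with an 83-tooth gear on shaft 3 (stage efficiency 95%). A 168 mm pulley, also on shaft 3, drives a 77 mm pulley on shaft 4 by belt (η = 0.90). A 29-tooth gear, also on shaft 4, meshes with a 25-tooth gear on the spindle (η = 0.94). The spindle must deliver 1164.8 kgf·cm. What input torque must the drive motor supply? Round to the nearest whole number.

Overall ratio R = 0.3125 × 2.3056 × 0.45833 × 0.86207 = 0.28467; overall efficiency η = 0.97 × 0.95 × 0.90 × 0.94 = 0.7796.
Input torque = output torque / (R × η) = 1164.8 / (0.28467 × 0.7796) = 5248.5 kgf·cm.

5249 kgf·cm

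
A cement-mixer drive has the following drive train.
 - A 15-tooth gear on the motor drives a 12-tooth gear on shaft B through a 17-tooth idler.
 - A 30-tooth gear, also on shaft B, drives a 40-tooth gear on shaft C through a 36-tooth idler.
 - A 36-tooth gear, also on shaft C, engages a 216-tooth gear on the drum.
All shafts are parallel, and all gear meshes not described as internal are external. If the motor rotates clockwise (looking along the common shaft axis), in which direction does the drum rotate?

the motor → shaft B: driver → idler → driven is 2 external meshes, 2 reversals → CW.
shaft B → shaft C: driver → idler → driven is 2 external meshes, 2 reversals → CW.
shaft C → the drum: external mesh, 1 reversal → CCW.
5 reversals in total — an odd number — so the drum turns opposite to the motor.

counterclockwise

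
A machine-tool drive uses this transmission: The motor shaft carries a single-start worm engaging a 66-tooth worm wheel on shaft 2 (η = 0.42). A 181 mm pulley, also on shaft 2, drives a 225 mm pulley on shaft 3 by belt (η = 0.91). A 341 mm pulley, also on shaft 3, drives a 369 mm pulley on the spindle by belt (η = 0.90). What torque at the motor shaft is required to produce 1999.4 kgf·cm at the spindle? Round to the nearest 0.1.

Overall ratio R = 66 × 1.2431 × 1.0821 = 88.781; overall efficiency η = 0.42 × 0.91 × 0.90 = 0.3440.
Input torque = output torque / (R × η) = 1999.4 / (88.781 × 0.3440) = 65.471 kgf·cm.

65.5 kgf·cm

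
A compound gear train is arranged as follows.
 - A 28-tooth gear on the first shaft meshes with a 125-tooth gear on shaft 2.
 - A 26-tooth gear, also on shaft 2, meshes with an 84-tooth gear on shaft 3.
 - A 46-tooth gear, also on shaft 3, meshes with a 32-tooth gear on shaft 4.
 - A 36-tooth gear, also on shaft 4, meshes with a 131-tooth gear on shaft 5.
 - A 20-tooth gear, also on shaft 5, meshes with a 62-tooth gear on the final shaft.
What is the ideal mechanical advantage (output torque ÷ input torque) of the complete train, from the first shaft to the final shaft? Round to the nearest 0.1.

Each stage contributes driven/driver: gear mesh 125/28 = 4.4643, gear mesh 84/26 = 3.2308, gear mesh 32/46 = 0.69565, gear mesh 131/36 = 3.6389, gear mesh 62/20 = 3.1.
Overall: 4.4643 × 3.2308 × 0.69565 × 3.6389 × 3.1 = 113.18.

113.2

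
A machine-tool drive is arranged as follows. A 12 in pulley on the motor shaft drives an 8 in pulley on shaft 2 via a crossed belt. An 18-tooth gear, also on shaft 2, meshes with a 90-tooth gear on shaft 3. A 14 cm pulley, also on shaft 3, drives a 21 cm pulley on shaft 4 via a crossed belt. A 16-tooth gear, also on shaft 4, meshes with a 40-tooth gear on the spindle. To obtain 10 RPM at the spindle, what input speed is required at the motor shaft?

Overall ratio R = 0.66667 × 5 × 1.5 × 2.5 = 12.5.
Required input speed = output speed × R = 10 × 12.5 = 125 RPM.

125 RPM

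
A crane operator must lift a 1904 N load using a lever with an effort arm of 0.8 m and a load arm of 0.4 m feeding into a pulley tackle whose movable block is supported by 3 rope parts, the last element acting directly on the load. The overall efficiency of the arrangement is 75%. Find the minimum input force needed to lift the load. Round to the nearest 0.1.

Lever MA = effort arm / load arm = 0.8/0.4 = 2.
Block-and-tackle MA = number of supporting rope parts = 3.
Combined ideal MA = 2 × 3 = 6.
Actual MA = 6 × 0.75 = 4.5.
Effort = load / actual MA = 1904 / 4.5 = 423.11 N.

423.1 N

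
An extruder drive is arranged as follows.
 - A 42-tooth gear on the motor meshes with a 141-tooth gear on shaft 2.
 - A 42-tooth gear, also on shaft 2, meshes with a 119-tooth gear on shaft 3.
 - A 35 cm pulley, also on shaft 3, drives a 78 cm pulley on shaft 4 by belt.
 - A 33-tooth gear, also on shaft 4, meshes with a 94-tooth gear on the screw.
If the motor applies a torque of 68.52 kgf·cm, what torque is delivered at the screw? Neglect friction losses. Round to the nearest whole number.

4137 kgf·cm

After the gear mesh (141/42): 68.52 × 3.3571 = 230.03 kgf·cm
After the gear mesh (119/42): 230.03 × 2.8333 = 651.76 kgf·cm
After the belt (78/35): 651.76 × 2.2286 = 1452.5 kgf·cm
After the gear mesh (94/33): 1452.5 × 2.8485 = 4137.4 kgf·cm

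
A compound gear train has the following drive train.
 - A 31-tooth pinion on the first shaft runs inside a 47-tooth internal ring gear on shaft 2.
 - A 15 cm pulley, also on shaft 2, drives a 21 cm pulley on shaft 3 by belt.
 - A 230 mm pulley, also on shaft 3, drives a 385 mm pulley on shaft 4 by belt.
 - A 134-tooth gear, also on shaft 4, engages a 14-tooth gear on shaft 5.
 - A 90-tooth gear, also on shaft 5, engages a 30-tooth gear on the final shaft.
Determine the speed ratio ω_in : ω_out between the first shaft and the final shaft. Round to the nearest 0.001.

0.124

Each stage contributes driven/driver: internal gear 47/31 = 1.5161, belt 21/15 = 1.4, belt 385/230 = 1.6739, gear mesh 14/134 = 0.10448, gear mesh 30/90 = 0.33333.
Overall: 1.5161 × 1.4 × 1.6739 × 0.10448 × 0.33333 = 0.12374.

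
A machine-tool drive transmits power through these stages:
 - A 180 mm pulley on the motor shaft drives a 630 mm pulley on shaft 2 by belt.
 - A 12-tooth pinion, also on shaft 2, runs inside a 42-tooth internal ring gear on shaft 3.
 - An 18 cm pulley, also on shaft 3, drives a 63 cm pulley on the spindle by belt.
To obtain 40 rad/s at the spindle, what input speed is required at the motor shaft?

1715 rad/s

Overall ratio R = 3.5 × 3.5 × 3.5 = 42.875.
Required input speed = output speed × R = 40 × 42.875 = 1715 rad/s.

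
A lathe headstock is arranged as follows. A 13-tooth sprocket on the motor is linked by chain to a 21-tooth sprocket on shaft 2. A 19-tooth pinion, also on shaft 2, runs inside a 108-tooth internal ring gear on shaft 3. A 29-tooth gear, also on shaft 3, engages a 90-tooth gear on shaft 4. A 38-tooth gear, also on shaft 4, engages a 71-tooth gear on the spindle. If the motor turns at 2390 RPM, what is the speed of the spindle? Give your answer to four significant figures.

44.89 RPM

the motor → shaft 2 (chain, 21/13): 2390 ÷ 1.6154 = 1479.5 RPM
shaft 2 → shaft 3 (internal gear, 108/19): 1479.5 ÷ 5.6842 = 260.29 RPM
shaft 3 → shaft 4 (gear mesh, 90/29): 260.29 ÷ 3.1034 = 83.87 RPM
shaft 4 → the spindle (gear mesh, 71/38): 83.87 ÷ 1.8684 = 44.888 RPM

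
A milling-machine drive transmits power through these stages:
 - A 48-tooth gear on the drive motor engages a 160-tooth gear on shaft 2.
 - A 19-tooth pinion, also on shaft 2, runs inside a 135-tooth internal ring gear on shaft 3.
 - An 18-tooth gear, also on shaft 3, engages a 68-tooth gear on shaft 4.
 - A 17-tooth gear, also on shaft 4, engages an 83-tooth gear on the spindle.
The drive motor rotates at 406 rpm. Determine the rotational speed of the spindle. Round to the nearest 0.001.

the drive motor → shaft 2 (gear mesh, 160/48): 406 ÷ 3.3333 = 121.8 rpm
shaft 2 → shaft 3 (internal gear, 135/19): 121.8 ÷ 7.1053 = 17.142 rpm
shaft 3 → shaft 4 (gear mesh, 68/18): 17.142 ÷ 3.7778 = 4.5376 rpm
shaft 4 → the spindle (gear mesh, 83/17): 4.5376 ÷ 4.8824 = 0.9294 rpm

0.929 rpm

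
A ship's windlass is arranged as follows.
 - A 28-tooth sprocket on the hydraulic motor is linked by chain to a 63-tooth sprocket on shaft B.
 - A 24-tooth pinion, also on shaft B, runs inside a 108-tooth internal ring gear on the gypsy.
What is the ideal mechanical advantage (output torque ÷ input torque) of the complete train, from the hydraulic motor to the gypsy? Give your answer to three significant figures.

10.1

Each stage contributes driven/driver: chain 63/28 = 2.25, internal gear 108/24 = 4.5.
Overall: 2.25 × 4.5 = 10.125.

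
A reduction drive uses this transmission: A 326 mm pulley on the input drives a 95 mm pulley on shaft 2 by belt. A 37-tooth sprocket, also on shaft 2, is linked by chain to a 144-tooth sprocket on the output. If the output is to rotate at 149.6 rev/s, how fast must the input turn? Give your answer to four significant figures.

169.7 rev/s

Overall ratio R = 0.29141 × 3.8919 = 1.1341.
Required input speed = output speed × R = 149.6 × 1.1341 = 169.67 rev/s.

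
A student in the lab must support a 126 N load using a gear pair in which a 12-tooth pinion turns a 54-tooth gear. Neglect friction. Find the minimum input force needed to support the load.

28 N

Gear pair MA = 54/12 = 4.5.
Effort = load / MA = 126 / 4.5 = 28 N.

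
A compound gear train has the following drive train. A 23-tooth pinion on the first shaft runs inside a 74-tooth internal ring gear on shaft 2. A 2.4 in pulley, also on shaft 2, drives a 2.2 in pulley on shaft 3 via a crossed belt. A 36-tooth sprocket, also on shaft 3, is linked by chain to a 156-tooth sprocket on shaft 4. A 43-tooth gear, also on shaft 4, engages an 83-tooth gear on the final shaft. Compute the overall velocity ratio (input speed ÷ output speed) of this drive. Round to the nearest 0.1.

Each stage contributes driven/driver: internal gear 74/23 = 3.2174, belt 2.2/2.4 = 0.91667, chain 156/36 = 4.3333, gear mesh 83/43 = 1.9302.
Overall: 3.2174 × 0.91667 × 4.3333 × 1.9302 = 24.669.

24.7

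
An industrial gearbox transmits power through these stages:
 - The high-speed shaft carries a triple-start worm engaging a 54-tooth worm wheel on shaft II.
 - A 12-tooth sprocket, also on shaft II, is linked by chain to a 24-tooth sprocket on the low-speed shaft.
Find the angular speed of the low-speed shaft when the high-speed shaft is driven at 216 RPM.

the high-speed shaft → shaft II (worm, 54/3): 216 ÷ 18 = 12 RPM
shaft II → the low-speed shaft (chain, 24/12): 12 ÷ 2 = 6 RPM

6 RPM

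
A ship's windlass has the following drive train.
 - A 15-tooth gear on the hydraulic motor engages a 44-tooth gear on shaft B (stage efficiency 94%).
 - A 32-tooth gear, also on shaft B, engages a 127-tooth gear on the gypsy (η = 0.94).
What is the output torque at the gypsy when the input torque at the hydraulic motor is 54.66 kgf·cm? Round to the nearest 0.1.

562.3 kgf·cm

gear mesh 44/15 = 2.9333 → τ = 54.66·2.9333·0.94 = 150.72 kgf·cm
gear mesh 127/32 = 3.9688 → τ = 150.72·3.9688·0.94 = 562.26 kgf·cm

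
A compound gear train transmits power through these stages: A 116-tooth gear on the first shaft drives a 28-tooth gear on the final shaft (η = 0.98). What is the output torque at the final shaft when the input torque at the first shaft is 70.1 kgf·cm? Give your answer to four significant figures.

16.58 kgf·cm

After the gear mesh (28/116): 70.1 × 0.24138 × 0.98 = 16.582 kgf·cm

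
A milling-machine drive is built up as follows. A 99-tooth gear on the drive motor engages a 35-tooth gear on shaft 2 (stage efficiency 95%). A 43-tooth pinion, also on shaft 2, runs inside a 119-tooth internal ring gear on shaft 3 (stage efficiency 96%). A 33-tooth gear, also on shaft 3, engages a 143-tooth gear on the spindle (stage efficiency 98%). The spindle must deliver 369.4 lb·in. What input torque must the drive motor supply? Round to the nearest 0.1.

97.5 lb·in

Overall ratio R = 0.35354 × 2.7674 × 4.3333 = 4.2397; overall efficiency η = 0.95 × 0.96 × 0.98 = 0.8938.
Input torque = output torque / (R × η) = 369.4 / (4.2397 × 0.8938) = 97.486 lb·in.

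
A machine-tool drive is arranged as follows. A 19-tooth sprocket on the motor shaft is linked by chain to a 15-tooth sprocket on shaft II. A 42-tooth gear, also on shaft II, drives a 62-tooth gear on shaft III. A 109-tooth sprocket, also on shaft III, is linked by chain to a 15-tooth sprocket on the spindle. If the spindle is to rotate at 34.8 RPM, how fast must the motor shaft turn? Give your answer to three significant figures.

5.58 RPM

Overall ratio R = 0.78947 × 1.4762 × 0.13761 = 0.16038.
Required input speed = output speed × R = 34.8 × 0.16038 = 5.5812 RPM.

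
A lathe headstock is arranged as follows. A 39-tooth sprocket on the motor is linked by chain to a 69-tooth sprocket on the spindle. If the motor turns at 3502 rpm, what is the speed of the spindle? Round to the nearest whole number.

1979 rpm

Chain: ratio = 69/39 = 1.7692, so the spindle turns at 3502 / 1.7692 = 1979.4 rpm.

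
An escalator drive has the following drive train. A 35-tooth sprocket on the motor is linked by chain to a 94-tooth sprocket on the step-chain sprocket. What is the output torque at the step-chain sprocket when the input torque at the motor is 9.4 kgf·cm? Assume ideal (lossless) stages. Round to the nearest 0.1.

Chain: ratio = 94/35 = 2.6857; torque at the step-chain sprocket = 9.4 × 2.6857 = 25.246 kgf·cm.

25.2 kgf·cm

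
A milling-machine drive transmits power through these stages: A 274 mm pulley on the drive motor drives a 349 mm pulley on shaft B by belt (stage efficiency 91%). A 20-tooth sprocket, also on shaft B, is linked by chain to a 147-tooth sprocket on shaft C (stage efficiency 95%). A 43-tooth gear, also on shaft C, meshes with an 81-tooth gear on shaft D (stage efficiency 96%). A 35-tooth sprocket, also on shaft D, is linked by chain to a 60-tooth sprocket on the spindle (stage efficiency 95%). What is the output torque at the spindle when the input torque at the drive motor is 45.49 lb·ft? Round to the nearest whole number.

belt 349/274 = 1.2737 → τ = 45.49·1.2737·0.91 = 52.727 lb·ft
chain 147/20 = 7.35 → τ = 52.727·7.35·0.95 = 368.17 lb·ft
gear mesh 81/43 = 1.8837 → τ = 368.17·1.8837·0.96 = 665.78 lb·ft
chain 60/35 = 1.7143 → τ = 665.78·1.7143·0.95 = 1084.3 lb·ft

1084 lb·ft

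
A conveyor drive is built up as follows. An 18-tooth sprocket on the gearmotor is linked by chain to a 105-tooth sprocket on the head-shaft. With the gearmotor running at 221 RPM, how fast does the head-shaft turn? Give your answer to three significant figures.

37.9 RPM

the gearmotor → the head-shaft (chain, 105/18): 221 ÷ 5.8333 = 37.886 RPM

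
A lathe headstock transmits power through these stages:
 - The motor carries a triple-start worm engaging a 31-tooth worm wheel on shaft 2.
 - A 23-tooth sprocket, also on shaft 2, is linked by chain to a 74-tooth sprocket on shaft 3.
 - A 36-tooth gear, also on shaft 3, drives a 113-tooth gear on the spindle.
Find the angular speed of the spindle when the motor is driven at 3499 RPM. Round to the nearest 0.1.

the motor → shaft 2 (worm, 31/3): 3499 ÷ 10.333 = 338.61 RPM
shaft 2 → shaft 3 (chain, 74/23): 338.61 ÷ 3.2174 = 105.24 RPM
shaft 3 → the spindle (gear mesh, 113/36): 105.24 ÷ 3.1389 = 33.529 RPM

33.5 RPM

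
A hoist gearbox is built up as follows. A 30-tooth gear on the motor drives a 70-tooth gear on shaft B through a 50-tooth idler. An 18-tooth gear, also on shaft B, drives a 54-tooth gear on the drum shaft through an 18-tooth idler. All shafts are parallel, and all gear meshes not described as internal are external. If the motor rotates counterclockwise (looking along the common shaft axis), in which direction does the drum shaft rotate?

counterclockwise

the motor → shaft B: driver → idler → driven is 2 external meshes, 2 reversals → CCW.
shaft B → the drum shaft: driver → idler → driven is 2 external meshes, 2 reversals → CCW.
4 reversals in total — an even number — so the drum shaft turns the same way as the motor.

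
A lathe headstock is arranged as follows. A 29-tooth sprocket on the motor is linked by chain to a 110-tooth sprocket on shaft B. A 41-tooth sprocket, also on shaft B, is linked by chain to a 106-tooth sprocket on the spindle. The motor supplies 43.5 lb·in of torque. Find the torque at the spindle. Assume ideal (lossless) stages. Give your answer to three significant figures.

427 lb·in

After the chain (110/29): 43.5 × 3.7931 = 165 lb·in
After the chain (106/41): 165 × 2.5854 = 426.59 lb·in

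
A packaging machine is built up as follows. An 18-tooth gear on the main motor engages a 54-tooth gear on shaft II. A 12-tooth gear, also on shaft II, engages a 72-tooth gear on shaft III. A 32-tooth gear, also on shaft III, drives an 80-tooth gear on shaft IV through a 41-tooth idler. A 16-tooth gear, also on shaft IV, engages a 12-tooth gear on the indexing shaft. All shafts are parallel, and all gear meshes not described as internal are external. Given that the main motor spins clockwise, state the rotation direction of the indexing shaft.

counterclockwise

the main motor → shaft II: external mesh, 1 reversal → CCW.
shaft II → shaft III: external mesh, 1 reversal → CW.
shaft III → shaft IV: driver → idler → driven is 2 external meshes, 2 reversals → CW.
shaft IV → the indexing shaft: external mesh, 1 reversal → CCW.
5 reversals in total — an odd number — so the indexing shaft turns opposite to the main motor.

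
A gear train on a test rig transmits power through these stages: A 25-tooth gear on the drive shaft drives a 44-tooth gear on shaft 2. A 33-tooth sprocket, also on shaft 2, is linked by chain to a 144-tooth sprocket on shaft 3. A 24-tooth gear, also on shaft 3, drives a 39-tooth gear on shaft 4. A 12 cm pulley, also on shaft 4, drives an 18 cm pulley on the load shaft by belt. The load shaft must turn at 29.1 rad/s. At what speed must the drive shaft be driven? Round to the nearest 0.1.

Overall ratio R = 1.76 × 4.3636 × 1.625 × 1.5 = 18.72.
Required input speed = output speed × R = 29.1 × 18.72 = 544.75 rad/s.

544.8 rad/s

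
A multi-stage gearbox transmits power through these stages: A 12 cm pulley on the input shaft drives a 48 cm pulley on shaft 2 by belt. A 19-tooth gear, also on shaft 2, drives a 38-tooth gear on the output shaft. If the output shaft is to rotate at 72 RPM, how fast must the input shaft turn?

576 RPM

Overall ratio R = 4 × 2 = 8.
Required input speed = output speed × R = 72 × 8 = 576 RPM.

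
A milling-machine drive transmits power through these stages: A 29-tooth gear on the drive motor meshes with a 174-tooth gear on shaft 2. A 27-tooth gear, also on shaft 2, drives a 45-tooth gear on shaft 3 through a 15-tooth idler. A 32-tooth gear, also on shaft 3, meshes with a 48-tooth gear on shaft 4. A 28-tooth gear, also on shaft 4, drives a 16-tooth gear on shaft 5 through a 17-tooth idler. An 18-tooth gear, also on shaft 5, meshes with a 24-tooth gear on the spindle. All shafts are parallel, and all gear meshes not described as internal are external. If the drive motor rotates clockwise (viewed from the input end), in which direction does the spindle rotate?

the drive motor → shaft 2: external mesh, 1 reversal → CCW.
shaft 2 → shaft 3: driver → idler → driven is 2 external meshes, 2 reversals → CCW.
shaft 3 → shaft 4: external mesh, 1 reversal → CW.
shaft 4 → shaft 5: driver → idler → driven is 2 external meshes, 2 reversals → CW.
shaft 5 → the spindle: external mesh, 1 reversal → CCW.
7 reversals in total — an odd number — so the spindle turns opposite to the drive motor.

counterclockwise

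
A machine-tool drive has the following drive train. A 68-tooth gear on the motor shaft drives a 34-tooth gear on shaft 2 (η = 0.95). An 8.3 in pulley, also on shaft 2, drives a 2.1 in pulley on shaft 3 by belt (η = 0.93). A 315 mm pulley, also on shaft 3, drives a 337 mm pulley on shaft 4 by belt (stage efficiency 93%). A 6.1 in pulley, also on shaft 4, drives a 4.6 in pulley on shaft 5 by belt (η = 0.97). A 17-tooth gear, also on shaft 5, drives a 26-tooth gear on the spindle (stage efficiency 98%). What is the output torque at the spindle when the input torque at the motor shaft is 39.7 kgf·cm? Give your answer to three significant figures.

4.84 kgf·cm

gear mesh 34/68 = 0.5 → τ = 39.7·0.5·0.95 = 18.858 kgf·cm
belt 2.1/8.3 = 0.25301 → τ = 18.858·0.25301·0.93 = 4.4372 kgf·cm
belt 337/315 = 1.0698 → τ = 4.4372·1.0698·0.93 = 4.4148 kgf·cm
belt 4.6/6.1 = 0.7541 → τ = 4.4148·0.7541·0.97 = 3.2293 kgf·cm
gear mesh 26/17 = 1.5294 → τ = 3.2293·1.5294·0.98 = 4.8402 kgf·cm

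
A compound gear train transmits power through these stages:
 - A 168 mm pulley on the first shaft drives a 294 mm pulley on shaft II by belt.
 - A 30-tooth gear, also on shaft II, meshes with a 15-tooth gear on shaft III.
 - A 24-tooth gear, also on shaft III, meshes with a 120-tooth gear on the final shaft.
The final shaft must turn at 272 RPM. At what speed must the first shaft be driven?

Overall ratio R = 1.75 × 0.5 × 5 = 4.375.
Required input speed = output speed × R = 272 × 4.375 = 1190 RPM.

1190 RPM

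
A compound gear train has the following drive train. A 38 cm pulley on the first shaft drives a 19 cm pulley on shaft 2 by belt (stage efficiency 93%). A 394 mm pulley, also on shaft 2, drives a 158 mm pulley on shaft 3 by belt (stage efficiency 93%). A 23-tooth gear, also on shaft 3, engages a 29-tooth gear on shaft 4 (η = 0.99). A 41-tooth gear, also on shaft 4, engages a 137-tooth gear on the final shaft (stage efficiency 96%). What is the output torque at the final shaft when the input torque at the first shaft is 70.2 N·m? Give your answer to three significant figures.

48.7 N·m

After the belt (19/38): 70.2 × 0.5 × 0.93 = 32.643 N·m
After the belt (158/394): 32.643 × 0.40102 × 0.93 = 12.174 N·m
After the gear mesh (29/23): 12.174 × 1.2609 × 0.99 = 15.196 N·m
After the gear mesh (137/41): 15.196 × 3.3415 × 0.96 = 48.747 N·m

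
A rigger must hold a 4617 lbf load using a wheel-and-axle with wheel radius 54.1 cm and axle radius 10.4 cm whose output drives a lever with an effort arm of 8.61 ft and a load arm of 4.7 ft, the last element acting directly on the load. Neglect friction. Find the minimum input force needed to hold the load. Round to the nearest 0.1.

484.5 lbf

Wheel-and-axle MA = R/r = 54.1/10.4 = 5.2019.
Lever MA = effort arm / load arm = 8.61/4.7 = 1.8319.
Combined ideal MA = 5.2019 × 1.8319 = 9.5295.
Effort = load / MA = 4617 / 9.5295 = 484.5 lbf.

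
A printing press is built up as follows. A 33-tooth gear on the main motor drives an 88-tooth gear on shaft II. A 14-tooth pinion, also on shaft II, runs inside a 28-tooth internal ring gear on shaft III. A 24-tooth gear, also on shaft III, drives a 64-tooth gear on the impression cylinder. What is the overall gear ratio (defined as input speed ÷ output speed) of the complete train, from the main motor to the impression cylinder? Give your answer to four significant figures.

Each stage contributes driven/driver: gear mesh 88/33 = 2.6667, internal gear 28/14 = 2, gear mesh 64/24 = 2.6667.
Overall: 2.6667 × 2 × 2.6667 = 14.222.

14.22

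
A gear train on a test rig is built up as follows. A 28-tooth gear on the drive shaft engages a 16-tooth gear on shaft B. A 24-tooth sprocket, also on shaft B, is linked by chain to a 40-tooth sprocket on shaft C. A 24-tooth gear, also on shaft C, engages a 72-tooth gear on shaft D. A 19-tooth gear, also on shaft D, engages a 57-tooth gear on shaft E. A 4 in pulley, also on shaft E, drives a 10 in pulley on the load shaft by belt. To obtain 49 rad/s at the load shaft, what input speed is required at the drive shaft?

Overall ratio R = 0.57143 × 1.6667 × 3 × 3 × 2.5 = 21.429.
Required input speed = output speed × R = 49 × 21.429 = 1050 rad/s.

1050 rad/s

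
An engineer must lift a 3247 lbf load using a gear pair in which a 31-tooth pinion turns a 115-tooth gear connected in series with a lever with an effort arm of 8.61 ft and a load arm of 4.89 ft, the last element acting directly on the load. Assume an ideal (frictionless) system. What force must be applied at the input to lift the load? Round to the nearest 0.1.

497.1 lbf

Gear pair MA = 115/31 = 3.7097.
Lever MA = effort arm / load arm = 8.61/4.89 = 1.7607.
Combined ideal MA = 3.7097 × 1.7607 = 6.5318.
Effort = load / MA = 3247 / 6.5318 = 497.11 lbf.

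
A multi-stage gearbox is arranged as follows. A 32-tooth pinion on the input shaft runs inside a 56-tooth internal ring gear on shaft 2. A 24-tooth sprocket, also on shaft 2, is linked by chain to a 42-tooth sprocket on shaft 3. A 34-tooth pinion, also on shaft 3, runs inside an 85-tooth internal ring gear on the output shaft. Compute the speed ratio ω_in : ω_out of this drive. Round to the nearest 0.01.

Each stage contributes driven/driver: internal gear 56/32 = 1.75, chain 42/24 = 1.75, internal gear 85/34 = 2.5.
Overall: 1.75 × 1.75 × 2.5 = 7.6562.

7.66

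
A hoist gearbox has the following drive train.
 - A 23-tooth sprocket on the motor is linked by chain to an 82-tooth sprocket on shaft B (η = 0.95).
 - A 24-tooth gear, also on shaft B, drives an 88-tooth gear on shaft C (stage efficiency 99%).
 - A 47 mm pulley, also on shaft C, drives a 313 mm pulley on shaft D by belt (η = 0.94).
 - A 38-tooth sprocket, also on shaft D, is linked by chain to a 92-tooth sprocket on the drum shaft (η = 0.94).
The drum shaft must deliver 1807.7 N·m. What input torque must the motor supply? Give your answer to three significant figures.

10.3 N·m

Overall ratio R = 3.5652 × 3.6667 × 6.6596 × 2.4211 = 210.77; overall efficiency η = 0.95 × 0.99 × 0.94 × 0.94 = 0.8310.
Input torque = output torque / (R × η) = 1807.7 / (210.77 × 0.8310) = 10.321 N·m.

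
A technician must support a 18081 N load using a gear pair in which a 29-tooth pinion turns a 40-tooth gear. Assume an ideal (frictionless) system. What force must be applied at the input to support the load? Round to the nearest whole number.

Gear pair MA = 40/29 = 1.3793.
Effort = load / MA = 18081 / 1.3793 = 13109 N.

13109 N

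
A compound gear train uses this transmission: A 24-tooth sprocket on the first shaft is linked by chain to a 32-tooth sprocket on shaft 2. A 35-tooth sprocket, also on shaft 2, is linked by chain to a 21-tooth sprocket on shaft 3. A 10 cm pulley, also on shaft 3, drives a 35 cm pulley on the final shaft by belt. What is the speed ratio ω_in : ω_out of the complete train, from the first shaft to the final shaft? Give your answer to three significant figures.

Each stage contributes driven/driver: chain 32/24 = 1.3333, chain 21/35 = 0.6, belt 35/10 = 3.5.
Overall: 1.3333 × 0.6 × 3.5 = 2.8.

2.80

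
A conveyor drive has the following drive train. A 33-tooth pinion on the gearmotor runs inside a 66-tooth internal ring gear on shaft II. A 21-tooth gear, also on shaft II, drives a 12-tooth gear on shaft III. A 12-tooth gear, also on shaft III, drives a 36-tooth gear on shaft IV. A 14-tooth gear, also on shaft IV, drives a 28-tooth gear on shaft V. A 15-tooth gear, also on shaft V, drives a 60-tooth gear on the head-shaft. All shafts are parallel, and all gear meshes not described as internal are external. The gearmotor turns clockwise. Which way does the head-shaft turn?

the gearmotor → shaft II: internal mesh, same direction → CW.
shaft II → shaft III: external mesh, 1 reversal → CCW.
shaft III → shaft IV: external mesh, 1 reversal → CW.
shaft IV → shaft V: external mesh, 1 reversal → CCW.
shaft V → the head-shaft: external mesh, 1 reversal → CW.
4 reversals in total — an even number — so the head-shaft turns the same way as the gearmotor.

clockwise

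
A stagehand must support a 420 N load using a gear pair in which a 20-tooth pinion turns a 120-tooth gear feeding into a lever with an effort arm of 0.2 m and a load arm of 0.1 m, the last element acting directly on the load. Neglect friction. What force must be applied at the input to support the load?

Gear pair MA = 120/20 = 6.
Lever MA = effort arm / load arm = 0.2/0.1 = 2.
Combined ideal MA = 6 × 2 = 12.
Effort = load / MA = 420 / 12 = 35 N.

35 N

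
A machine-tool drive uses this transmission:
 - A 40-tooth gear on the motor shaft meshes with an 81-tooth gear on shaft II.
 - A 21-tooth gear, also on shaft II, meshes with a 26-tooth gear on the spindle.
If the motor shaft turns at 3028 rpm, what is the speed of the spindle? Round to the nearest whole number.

1208 rpm

Gear mesh: ratio = 81/40 = 2.025, so shaft II turns at 3028 / 2.025 = 1495.3 rpm.
Gear mesh: ratio = 26/21 = 1.2381, so the spindle turns at 1495.3 / 1.2381 = 1207.7 rpm.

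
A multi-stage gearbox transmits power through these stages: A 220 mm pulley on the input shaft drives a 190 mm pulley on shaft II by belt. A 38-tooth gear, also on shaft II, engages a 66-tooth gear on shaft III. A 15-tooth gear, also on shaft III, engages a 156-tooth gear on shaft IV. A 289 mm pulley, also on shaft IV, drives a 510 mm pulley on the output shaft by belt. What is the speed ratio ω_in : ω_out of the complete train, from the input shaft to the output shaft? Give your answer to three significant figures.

27.5

Each stage contributes driven/driver: belt 190/220 = 0.86364, gear mesh 66/38 = 1.7368, gear mesh 156/15 = 10.4, belt 510/289 = 1.7647.
Overall: 0.86364 × 1.7368 × 10.4 × 1.7647 = 27.529.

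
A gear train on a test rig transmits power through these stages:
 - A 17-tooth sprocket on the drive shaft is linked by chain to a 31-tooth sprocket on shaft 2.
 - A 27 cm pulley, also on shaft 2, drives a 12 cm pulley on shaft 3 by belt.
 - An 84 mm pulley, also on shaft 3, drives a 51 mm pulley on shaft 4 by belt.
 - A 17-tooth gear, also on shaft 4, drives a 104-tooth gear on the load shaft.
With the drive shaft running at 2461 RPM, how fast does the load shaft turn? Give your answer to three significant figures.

818 RPM

Chain: ratio = 31/17 = 1.8235, so shaft 2 turns at 2461 / 1.8235 = 1349.6 RPM.
Belt: ratio = 12/27 = 0.44444, so shaft 3 turns at 1349.6 / 0.44444 = 3036.6 RPM.
Belt: ratio = 51/84 = 0.60714, so shaft 4 turns at 3036.6 / 0.60714 = 5001.4 RPM.
Gear mesh: ratio = 104/17 = 6.1176, so the load shaft turns at 5001.4 / 6.1176 = 817.53 RPM.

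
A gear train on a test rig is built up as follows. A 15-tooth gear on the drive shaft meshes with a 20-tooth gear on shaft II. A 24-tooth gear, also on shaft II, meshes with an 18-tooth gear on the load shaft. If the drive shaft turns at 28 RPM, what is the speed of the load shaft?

28 RPM

Gear mesh: ratio = 20/15 = 1.3333, so shaft II turns at 28 / 1.3333 = 21 RPM.
Gear mesh: ratio = 18/24 = 0.75, so the load shaft turns at 21 / 0.75 = 28 RPM.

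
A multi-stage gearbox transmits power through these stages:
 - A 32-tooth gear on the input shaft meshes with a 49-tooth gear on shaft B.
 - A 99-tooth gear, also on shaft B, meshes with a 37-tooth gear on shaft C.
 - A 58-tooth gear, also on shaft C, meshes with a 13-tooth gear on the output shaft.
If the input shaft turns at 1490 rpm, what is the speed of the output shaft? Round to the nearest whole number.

the input shaft → shaft B (gear mesh, 49/32): 1490 ÷ 1.5312 = 973.06 rpm
shaft B → shaft C (gear mesh, 37/99): 973.06 ÷ 0.37374 = 2603.6 rpm
shaft C → the output shaft (gear mesh, 13/58): 2603.6 ÷ 0.22414 = 11616 rpm

11616 rpm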